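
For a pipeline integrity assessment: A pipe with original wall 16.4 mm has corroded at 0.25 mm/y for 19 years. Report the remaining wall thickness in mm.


Remaining wall = original − CR × time
t = 16.4 − 0.25*19 = 16.4 − 4.75 = 11.65 mm

11.65 mm


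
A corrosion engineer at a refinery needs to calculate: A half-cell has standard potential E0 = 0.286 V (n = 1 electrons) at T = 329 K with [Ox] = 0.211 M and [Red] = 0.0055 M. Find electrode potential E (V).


Apply the Nernst equation: E = E0 + (RT/nF)*ln([Ox]/[Red])
Step 1: RT/nF = 8.314*329/(1*96485) = 0.02834955 V
Step 2: [Ox]/[Red] = 0.211/0.0055 = 38.363636
Step 3: ln(38.363636) = 3.64711
Step 4: correction = 0.02834955 * 3.64711 = 0.103 V
E = 0.286 + 0.103 = 0.389 V

0.389 V


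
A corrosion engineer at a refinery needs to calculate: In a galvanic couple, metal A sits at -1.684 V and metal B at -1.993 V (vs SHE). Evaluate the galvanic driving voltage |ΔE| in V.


Driving voltage is the absolute potential difference.
|ΔE| = |-1.684 − (-1.993)| = 0.309 V

0.309 V


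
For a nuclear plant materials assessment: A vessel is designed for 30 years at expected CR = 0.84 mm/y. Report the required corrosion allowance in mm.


Corrosion allowance = CR × design life
CA = 0.84 * 30 = 25.2 mm

25.2 mm


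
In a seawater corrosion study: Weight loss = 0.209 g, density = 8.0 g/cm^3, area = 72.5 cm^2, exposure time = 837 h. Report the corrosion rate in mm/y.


Apply the mm/y weight-loss relation: CR = 87600 * W / (D * A * T)
Numerator: 87600 * 0.209 = 18308.4
Denominator: 8.0 * 72.5 * 837 = 485460.0
CR = 18308.4 / 485460.0 = 0.037714 mm/y

0.037714 mm/y


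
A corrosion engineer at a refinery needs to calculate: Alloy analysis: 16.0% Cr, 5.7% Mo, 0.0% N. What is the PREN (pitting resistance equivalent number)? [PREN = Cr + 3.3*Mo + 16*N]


Apply the PREN formula: PREN = Cr + 3.3*Mo + 16*N
PREN = 16.0 + 3.3*5.7 + 16*0.0
PREN = 16.0 + 18.81 + 0.0 = 34.81

34.81


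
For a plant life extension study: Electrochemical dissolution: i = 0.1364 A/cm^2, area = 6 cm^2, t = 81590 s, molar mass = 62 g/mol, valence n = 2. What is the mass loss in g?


Apply Faraday's law: m = i*A*t*M / (n*F)
Total charge passed Q = i*A*t = 0.1364*6*81590 = 66773.256 C
m = Q*M/(n*F) = 66773.256*62/(2*96485) = 21.45381 g

21.45381 g


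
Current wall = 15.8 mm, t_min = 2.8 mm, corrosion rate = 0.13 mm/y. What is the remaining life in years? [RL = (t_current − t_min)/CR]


Apply the remaining-life relation: RL = (t_current − t_min) / CR
RL = (15.8 − 2.8) / 0.13 = 13.0 / 0.13 = 100.0 years

100.0 years


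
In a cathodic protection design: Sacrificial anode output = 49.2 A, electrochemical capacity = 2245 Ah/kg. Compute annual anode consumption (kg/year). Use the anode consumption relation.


Annual consumption = current * hours per year / capacity
Rate = 49.2 * 8760 / 2245 = 192.0 kg/year

192.0 kg/year


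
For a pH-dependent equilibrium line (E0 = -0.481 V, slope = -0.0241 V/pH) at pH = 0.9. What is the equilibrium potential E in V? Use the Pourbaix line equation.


Apply the Pourbaix line equation: E = E0 + slope*pH
E = -0.481 + (-0.0241)*0.9 = -0.481 + (-0.02169) = -0.50269 V
Rounded to 4 decimal places: E = -0.5027 V

-0.5027 V


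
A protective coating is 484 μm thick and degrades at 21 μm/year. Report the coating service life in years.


Service life = thickness / degradation rate
Life = 484 / 21 = 23.0 years

23.0 years


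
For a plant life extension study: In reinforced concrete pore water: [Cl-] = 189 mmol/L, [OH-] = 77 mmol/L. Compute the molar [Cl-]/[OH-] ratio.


Threshold parameter = [Cl-] / [OH-] (molar basis; both in mmol/L, so units cancel)
Ratio = 189 / 77 = 2.45

2.45


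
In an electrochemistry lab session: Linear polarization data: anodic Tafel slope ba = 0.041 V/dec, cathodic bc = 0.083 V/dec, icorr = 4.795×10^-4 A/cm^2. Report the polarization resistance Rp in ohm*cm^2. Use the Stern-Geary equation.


Apply the Stern-Geary equation: Rp = ba*bc / (2.303*icorr*(ba+bc))
ba*bc = 0.041*0.083 = 0.003403
ba+bc = 0.124; 2.303*icorr*(ba+bc) = 2.303*4.795×10^-4*0.124 = 1.3693177×10^-4
Rp = 0.003403 / 1.3693177×10^-4 = 24.9 ohm*cm^2

24.9 ohm*cm^2


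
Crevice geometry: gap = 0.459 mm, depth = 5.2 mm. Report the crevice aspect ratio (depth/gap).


Aspect ratio = depth / gap
Ratio = 5.2 / 0.459 = 11.3

11.3


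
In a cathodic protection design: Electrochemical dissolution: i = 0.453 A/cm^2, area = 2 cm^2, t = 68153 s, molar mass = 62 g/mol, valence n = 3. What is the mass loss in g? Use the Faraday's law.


Apply Faraday's law: m = i*A*t*M / (n*F)
Total charge passed Q = i*A*t = 0.453*2*68153 = 61746.618 C
m = Q*M/(n*F) = 61746.618*62/(3*96485) = 13.2259 g

13.2259 g


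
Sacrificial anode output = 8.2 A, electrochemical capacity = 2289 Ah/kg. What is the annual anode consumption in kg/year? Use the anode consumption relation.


Annual consumption = current * hours per year / capacity
Rate = 8.2 * 8760 / 2289 = 31.4 kg/year

31.4 kg/year


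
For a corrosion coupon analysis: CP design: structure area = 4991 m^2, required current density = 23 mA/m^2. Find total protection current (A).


I = area * current density, then convert mA → A (÷1000)
I = 4991 * 23 / 1000 = 114.79 A

114.79 A


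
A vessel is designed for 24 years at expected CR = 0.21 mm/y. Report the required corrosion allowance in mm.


Corrosion allowance = CR × design life
CA = 0.21 * 24 = 5.04 mm

5.04 mm


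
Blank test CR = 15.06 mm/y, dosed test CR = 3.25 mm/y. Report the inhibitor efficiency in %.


Apply the inhibitor-efficiency definition: IE = (CR_blank − CR_inh)/CR_blank × 100
IE = (15.06 − 3.25) / 15.06 × 100
IE = 11.81 / 15.06 × 100 = 78.4 %

78.4 %


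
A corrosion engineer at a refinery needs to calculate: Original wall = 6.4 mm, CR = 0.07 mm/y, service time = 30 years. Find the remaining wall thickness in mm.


Remaining wall = original − CR × time
t = 6.4 − 0.07*30 = 6.4 − 2.1 = 4.3 mm

4.3 mm


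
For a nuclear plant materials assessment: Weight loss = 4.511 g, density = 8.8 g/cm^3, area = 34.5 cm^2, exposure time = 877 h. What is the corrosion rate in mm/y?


Apply the mm/y weight-loss relation: CR = 87600 * W / (D * A * T)
Numerator: 87600 * 4.511 = 395163.6
Denominator: 8.8 * 34.5 * 877 = 266257.2
CR = 395163.6 / 266257.2 = 1.4841 mm/y

1.4841 mm/y


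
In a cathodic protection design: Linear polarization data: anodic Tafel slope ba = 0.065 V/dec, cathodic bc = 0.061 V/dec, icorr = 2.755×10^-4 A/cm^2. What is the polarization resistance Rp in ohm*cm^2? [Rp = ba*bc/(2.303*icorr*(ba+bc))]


Apply the Stern-Geary equation: Rp = ba*bc / (2.303*icorr*(ba+bc))
ba*bc = 0.065*0.061 = 0.003965
ba+bc = 0.126; 2.303*icorr*(ba+bc) = 2.303*2.755×10^-4*0.126 = 7.9944039×10^-5
Rp = 0.003965 / 7.9944039×10^-5 = 49.6 ohm*cm^2

49.6 ohm*cm^2


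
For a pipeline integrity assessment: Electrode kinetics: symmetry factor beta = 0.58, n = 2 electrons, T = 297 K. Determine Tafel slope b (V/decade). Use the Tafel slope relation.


Apply the Tafel slope relation: b = 2.303*R*T/(beta*n*F)
Numerator: 2.303 * 8.314 * 297 = 5686.7
Denominator: 0.58 * 2 * 96485 = 111922.6
b = 5686.7 / 111922.6 = 0.0508 V/decade

0.0508 V/decade


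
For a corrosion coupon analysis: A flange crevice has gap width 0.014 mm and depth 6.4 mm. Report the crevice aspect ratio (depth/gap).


Aspect ratio = depth / gap
Ratio = 6.4 / 0.014 = 457.1

457.1


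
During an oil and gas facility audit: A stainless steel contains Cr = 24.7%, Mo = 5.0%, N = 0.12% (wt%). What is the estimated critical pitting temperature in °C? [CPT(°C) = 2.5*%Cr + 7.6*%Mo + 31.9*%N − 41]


Apply the ASTM G48 empirical CPT estimate: CPT(°C) = 2.5*%Cr + 7.6*%Mo + 31.9*%N − 41
2.5*24.7 = 61.75; 7.6*5.0 = 38; 31.9*0.12 = 3.828
CPT = 61.75 + 38 + 3.828 − 41 = 62.578 °C
Rounded to 0.1 °C: CPT ≈ 62.6 °C

62.6 °C


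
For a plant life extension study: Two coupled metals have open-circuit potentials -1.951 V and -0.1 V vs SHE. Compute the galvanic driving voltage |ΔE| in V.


Driving voltage is the absolute potential difference.
|ΔE| = |-1.951 − (-0.1)| = 1.851 V

1.851 V


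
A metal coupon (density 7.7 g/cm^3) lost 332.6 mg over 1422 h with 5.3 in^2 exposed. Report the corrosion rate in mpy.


Apply the mpy weight-loss relation: CR = 534 * W / (D * A * T)
Numerator: 534 * 332.6 = 177608.4
Denominator: 7.7 * 5.3 * 1422 = 58031.82
CR = 177608.4 / 58031.82 = 3.0605 mpy

3.0605 mpy


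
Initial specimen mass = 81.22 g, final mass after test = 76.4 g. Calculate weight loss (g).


Weight loss = initial − final
WL = 81.22 − 76.4 = 4.82 g

4.82 g


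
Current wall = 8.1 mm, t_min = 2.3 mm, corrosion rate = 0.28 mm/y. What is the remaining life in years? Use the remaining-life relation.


Apply the remaining-life relation: RL = (t_current − t_min) / CR
RL = (8.1 − 2.3) / 0.28 = 5.8 / 0.28 = 20.7 years

20.7 years


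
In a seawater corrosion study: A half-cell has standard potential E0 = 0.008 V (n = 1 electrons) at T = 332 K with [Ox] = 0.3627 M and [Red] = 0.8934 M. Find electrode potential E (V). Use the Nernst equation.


Apply the Nernst equation: E = E0 + (RT/nF)*ln([Ox]/[Red])
Step 1: RT/nF = 8.314*332/(1*96485) = 0.02860805 V
Step 2: [Ox]/[Red] = 0.3627/0.8934 = 0.405977
Step 3: ln(0.405977) = -0.901459
Step 4: correction = 0.02860805 * -0.901459 = -0.0258 V
E = 0.008 + -0.0258 = -0.0178 V

-0.0178 V


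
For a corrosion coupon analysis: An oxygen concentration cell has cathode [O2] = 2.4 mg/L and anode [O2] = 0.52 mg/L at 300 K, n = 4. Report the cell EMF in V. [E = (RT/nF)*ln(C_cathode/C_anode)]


Apply the Nernst concentration-cell relation: E = (RT/nF)*ln(C_cathode/C_anode)
RT/nF = 8.314*300/(4*96485) = 0.00646266 V
ln(2.4/0.52) = 1.5294
E = 0.00646266 * 1.5294 = 0.00988 V

0.00988 V


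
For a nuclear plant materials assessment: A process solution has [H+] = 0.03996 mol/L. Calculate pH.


pH = −log10[H+]
pH = −log10(0.03996) = 1.4

1.4


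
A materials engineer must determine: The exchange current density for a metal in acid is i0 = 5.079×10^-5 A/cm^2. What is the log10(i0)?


i0 = 5.079×10^-5 A/cm^2
log10(i0) = -4.294

-4.294


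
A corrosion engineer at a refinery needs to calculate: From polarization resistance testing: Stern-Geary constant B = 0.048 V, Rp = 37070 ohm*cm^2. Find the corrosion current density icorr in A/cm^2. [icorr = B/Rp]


Apply the Stern-Geary relation: icorr = B / Rp
icorr = 0.048 / 37070 = 1.295×10^-6 A/cm^2

1.295×10^-6 A/cm^2


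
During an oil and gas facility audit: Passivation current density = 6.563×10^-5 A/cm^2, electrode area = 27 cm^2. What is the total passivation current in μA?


I = i_pass * A, then convert A → μA (×10^6)
I = 6.563×10^-5 * 27 * 10^6 = 1772.01 μA

1772.01 μA


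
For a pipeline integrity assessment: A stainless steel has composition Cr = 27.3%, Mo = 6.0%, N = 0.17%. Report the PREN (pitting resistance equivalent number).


Apply the PREN formula: PREN = Cr + 3.3*Mo + 16*N
PREN = 27.3 + 3.3*6.0 + 16*0.17
PREN = 27.3 + 19.8 + 2.72 = 49.82

49.82


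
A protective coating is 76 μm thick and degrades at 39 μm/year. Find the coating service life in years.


Service life = thickness / degradation rate
Life = 76 / 39 = 1.9 years

1.9 years


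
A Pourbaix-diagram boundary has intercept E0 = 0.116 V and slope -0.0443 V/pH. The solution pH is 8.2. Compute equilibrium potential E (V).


Apply the Pourbaix line equation: E = E0 + slope*pH
E = 0.116 + (-0.0443)*8.2 = 0.116 + (-0.36326) = -0.24726 V
Rounded to 4 decimal places: E = -0.2473 V

-0.2473 V


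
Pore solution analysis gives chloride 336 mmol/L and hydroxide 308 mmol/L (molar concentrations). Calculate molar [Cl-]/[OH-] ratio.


Threshold parameter = [Cl-] / [OH-] (molar basis; both in mmol/L, so units cancel)
Ratio = 336 / 308 = 1.09

1.09


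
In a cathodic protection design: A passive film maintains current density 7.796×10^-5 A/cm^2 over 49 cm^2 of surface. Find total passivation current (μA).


I = i_pass * A, then convert A → μA (×10^6)
I = 7.796×10^-5 * 49 * 10^6 = 3820.04 μA

3820.04 μA


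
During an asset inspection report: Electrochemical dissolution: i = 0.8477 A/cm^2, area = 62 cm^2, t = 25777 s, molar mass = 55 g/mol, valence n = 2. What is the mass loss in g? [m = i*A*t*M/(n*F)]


Apply Faraday's law: m = i*A*t*M / (n*F)
Total charge passed Q = i*A*t = 0.8477*62*25777 = 1354772.0998 C
m = Q*M/(n*F) = 1354772.0998*55/(2*96485) = 386.135 g

386.135 g


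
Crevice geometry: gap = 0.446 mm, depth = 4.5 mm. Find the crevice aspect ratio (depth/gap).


Aspect ratio = depth / gap
Ratio = 4.5 / 0.446 = 10.1

10.1


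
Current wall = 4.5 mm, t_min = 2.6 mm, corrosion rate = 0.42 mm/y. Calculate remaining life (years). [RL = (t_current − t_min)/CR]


Apply the remaining-life relation: RL = (t_current − t_min) / CR
RL = (4.5 − 2.6) / 0.42 = 1.9 / 0.42 = 4.5 years

4.5 years


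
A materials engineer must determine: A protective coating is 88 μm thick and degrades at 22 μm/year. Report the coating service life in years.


Service life = thickness / degradation rate
Life = 88 / 22 = 4.0 years

4.0 years


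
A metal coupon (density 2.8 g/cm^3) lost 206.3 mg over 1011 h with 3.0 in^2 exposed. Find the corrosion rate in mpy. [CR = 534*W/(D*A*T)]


Apply the mpy weight-loss relation: CR = 534 * W / (D * A * T)
Numerator: 534 * 206.3 = 110164.2
Denominator: 2.8 * 3.0 * 1011 = 8492.4
CR = 110164.2 / 8492.4 = 12.9721 mpy

12.9721 mpy


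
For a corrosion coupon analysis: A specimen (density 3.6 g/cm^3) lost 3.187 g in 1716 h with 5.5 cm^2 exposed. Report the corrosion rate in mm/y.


Apply the mm/y weight-loss relation: CR = 87600 * W / (D * A * T)
Numerator: 87600 * 3.187 = 279181.2
Denominator: 3.6 * 5.5 * 1716 = 33976.8
CR = 279181.2 / 33976.8 = 8.21682 mm/y

8.21682 mm/y


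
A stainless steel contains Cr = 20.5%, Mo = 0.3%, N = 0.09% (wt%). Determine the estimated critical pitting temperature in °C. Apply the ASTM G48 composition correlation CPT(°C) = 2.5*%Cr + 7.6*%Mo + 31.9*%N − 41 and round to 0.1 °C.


Apply the ASTM G48 empirical CPT estimate: CPT(°C) = 2.5*%Cr + 7.6*%Mo + 31.9*%N − 41
2.5*20.5 = 51.25; 7.6*0.3 = 2.28; 31.9*0.09 = 2.871
CPT = 51.25 + 2.28 + 2.871 − 41 = 15.401 °C
Rounded to 0.1 °C: CPT ≈ 15.4 °C

15.4 °C


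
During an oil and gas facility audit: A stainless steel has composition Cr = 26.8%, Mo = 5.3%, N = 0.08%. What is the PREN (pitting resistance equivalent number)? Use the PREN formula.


Apply the PREN formula: PREN = Cr + 3.3*Mo + 16*N
PREN = 26.8 + 3.3*5.3 + 16*0.08
PREN = 26.8 + 17.49 + 1.28 = 45.57

45.57


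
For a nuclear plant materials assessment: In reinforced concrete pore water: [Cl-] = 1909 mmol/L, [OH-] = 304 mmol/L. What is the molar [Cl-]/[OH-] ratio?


Threshold parameter = [Cl-] / [OH-] (molar basis; both in mmol/L, so units cancel)
Ratio = 1909 / 304 = 6.28

6.28


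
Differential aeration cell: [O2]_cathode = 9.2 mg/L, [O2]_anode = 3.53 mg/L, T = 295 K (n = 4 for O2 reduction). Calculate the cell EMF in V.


Apply the Nernst concentration-cell relation: E = (RT/nF)*ln(C_cathode/C_anode)
RT/nF = 8.314*295/(4*96485) = 0.00635495 V
ln(9.2/3.53) = 0.95791
E = 0.00635495 * 0.95791 = 0.00609 V

0.00609 V


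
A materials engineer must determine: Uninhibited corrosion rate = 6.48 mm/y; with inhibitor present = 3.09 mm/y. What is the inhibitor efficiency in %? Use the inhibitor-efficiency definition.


Apply the inhibitor-efficiency definition: IE = (CR_blank − CR_inh)/CR_blank × 100
IE = (6.48 − 3.09) / 6.48 × 100
IE = 3.39 / 6.48 × 100 = 52.3 %

52.3 %


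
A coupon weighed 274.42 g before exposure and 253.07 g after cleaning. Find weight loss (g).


Weight loss = initial − final
WL = 274.42 − 253.07 = 21.35 g

21.35 g


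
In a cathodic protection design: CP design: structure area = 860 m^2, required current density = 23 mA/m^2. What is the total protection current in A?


I = area * current density, then convert mA → A (÷1000)
I = 860 * 23 / 1000 = 19.78 A

19.78 A


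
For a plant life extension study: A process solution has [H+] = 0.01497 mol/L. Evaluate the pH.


pH = −log10[H+]
pH = −log10(0.01497) = 1.82

1.82


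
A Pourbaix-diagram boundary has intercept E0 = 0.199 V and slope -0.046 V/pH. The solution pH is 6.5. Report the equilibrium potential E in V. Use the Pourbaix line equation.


Apply the Pourbaix line equation: E = E0 + slope*pH
E = 0.199 + (-0.046)*6.5 = 0.199 + (-0.299) = -0.1 V
Rounded to 3 decimal places: E = -0.100 V

-0.100 V


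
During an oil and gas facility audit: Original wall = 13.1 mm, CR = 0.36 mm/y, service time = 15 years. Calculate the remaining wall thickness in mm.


Remaining wall = original − CR × time
t = 13.1 − 0.36*15 = 13.1 − 5.4 = 7.7 mm

7.7 mm


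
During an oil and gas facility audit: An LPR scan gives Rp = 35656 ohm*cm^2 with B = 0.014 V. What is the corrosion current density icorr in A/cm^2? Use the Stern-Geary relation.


Apply the Stern-Geary relation: icorr = B / Rp
icorr = 0.014 / 35656 = 3.926×10^-7 A/cm^2

3.926×10^-7 A/cm^2


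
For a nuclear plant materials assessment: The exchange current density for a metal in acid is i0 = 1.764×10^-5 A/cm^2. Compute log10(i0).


i0 = 1.764×10^-5 A/cm^2
log10(i0) = -4.754

-4.754


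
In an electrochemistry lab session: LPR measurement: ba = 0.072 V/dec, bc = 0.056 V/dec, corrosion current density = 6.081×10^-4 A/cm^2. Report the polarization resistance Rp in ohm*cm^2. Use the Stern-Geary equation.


Apply the Stern-Geary equation: Rp = ba*bc / (2.303*icorr*(ba+bc))
ba*bc = 0.072*0.056 = 0.004032
ba+bc = 0.128; 2.303*icorr*(ba+bc) = 2.303*6.081×10^-4*0.128 = 1.7925815×10^-4
Rp = 0.004032 / 1.7925815×10^-4 = 22.49 ohm*cm^2

22.49 ohm*cm^2


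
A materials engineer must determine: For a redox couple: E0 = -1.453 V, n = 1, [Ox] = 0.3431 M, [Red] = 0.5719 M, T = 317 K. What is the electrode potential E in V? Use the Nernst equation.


Apply the Nernst equation: E = E0 + (RT/nF)*ln([Ox]/[Red])
Step 1: RT/nF = 8.314*317/(1*96485) = 0.02731552 V
Step 2: [Ox]/[Red] = 0.3431/0.5719 = 0.59993
Step 3: ln(0.59993) = -0.510942
Step 4: correction = 0.02731552 * -0.510942 = -0.014 V
E = -1.453 + -0.014 = -1.467 V

-1.467 V


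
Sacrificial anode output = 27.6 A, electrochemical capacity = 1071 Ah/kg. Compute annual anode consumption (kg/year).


Annual consumption = current * hours per year / capacity
Rate = 27.6 * 8760 / 1071 = 225.7 kg/year

225.7 kg/year


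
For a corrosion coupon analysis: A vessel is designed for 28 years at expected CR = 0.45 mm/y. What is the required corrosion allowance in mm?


Corrosion allowance = CR × design life
CA = 0.45 * 28 = 12.6 mm

12.6 mm


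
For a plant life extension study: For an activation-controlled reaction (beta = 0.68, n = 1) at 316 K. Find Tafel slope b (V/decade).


Apply the Tafel slope relation: b = 2.303*R*T/(beta*n*F)
Numerator: 2.303 * 8.314 * 316 = 6050.5
Denominator: 0.68 * 1 * 96485 = 65609.8
b = 6050.5 / 65609.8 = 0.0922 V/decade

0.0922 V/decade


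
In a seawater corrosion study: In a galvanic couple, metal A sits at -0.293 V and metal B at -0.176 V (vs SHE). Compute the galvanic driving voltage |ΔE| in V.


Driving voltage is the absolute potential difference.
|ΔE| = |-0.293 − (-0.176)| = 0.117 V

0.117 V


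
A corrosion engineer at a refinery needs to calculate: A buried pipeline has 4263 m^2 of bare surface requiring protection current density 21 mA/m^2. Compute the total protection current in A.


I = area * current density, then convert mA → A (÷1000)
I = 4263 * 21 / 1000 = 89.52 A

89.52 A


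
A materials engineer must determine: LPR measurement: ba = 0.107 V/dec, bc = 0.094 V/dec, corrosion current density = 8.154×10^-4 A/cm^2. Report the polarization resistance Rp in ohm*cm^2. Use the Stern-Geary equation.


Apply the Stern-Geary equation: Rp = ba*bc / (2.303*icorr*(ba+bc))
ba*bc = 0.107*0.094 = 0.010058
ba+bc = 0.201; 2.303*icorr*(ba+bc) = 2.303*8.154×10^-4*0.201 = 3.7745111×10^-4
Rp = 0.010058 / 3.7745111×10^-4 = 26.65 ohm*cm^2

26.65 ohm*cm^2


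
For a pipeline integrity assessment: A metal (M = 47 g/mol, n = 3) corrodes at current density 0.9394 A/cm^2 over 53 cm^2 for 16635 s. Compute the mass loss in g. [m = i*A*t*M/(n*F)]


Apply Faraday's law: m = i*A*t*M / (n*F)
Total charge passed Q = i*A*t = 0.9394*53*16635 = 828226.707 C
m = Q*M/(n*F) = 828226.707*47/(3*96485) = 134.483 g

134.483 g


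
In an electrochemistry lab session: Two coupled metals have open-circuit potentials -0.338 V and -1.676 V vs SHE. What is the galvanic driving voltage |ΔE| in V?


Driving voltage is the absolute potential difference.
|ΔE| = |-0.338 − (-1.676)| = 1.338 V

1.338 V


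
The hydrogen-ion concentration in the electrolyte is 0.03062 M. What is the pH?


pH = −log10[H+]
pH = −log10(0.03062) = 1.51

1.51


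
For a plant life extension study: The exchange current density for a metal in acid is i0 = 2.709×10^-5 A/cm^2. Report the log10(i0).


i0 = 2.709×10^-5 A/cm^2
log10(i0) = -4.567

-4.567


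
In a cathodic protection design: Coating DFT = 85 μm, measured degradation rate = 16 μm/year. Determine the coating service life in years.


Service life = thickness / degradation rate
Life = 85 / 16 = 5.3 years

5.3 years


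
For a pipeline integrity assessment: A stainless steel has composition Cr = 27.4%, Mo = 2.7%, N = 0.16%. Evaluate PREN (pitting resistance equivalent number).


Apply the PREN formula: PREN = Cr + 3.3*Mo + 16*N
PREN = 27.4 + 3.3*2.7 + 16*0.16
PREN = 27.4 + 8.91 + 2.56 = 38.87

38.87


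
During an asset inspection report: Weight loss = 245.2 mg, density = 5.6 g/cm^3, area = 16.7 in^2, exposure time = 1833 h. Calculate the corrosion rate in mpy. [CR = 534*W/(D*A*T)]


Apply the mpy weight-loss relation: CR = 534 * W / (D * A * T)
Numerator: 534 * 245.2 = 130936.8
Denominator: 5.6 * 16.7 * 1833 = 171422.16
CR = 130936.8 / 171422.16 = 0.7638 mpy

0.7638 mpy


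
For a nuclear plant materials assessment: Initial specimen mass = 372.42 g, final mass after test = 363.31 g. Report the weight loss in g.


Weight loss = initial − final
WL = 372.42 − 363.31 = 9.11 g

9.11 g


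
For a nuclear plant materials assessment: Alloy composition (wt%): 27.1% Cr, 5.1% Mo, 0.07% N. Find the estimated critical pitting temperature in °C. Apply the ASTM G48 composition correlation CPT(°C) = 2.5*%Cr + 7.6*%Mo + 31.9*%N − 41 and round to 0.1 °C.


Apply the ASTM G48 empirical CPT estimate: CPT(°C) = 2.5*%Cr + 7.6*%Mo + 31.9*%N − 41
2.5*27.1 = 67.75; 7.6*5.1 = 38.76; 31.9*0.07 = 2.233
CPT = 67.75 + 38.76 + 2.233 − 41 = 67.743 °C
Rounded to 0.1 °C: CPT ≈ 67.7 °C

67.7 °C


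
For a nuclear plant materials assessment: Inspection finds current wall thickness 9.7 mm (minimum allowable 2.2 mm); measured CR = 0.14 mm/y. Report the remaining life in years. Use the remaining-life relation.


Apply the remaining-life relation: RL = (t_current − t_min) / CR
RL = (9.7 − 2.2) / 0.14 = 7.5 / 0.14 = 53.6 years

53.6 years


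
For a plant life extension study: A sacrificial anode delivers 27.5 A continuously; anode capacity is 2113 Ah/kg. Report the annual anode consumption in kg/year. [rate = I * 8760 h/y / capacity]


Annual consumption = current * hours per year / capacity
Rate = 27.5 * 8760 / 2113 = 114.0 kg/year

114.0 kg/year


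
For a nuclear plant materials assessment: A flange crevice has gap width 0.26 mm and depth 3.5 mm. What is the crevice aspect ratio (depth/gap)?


Aspect ratio = depth / gap
Ratio = 3.5 / 0.26 = 13.5

13.5


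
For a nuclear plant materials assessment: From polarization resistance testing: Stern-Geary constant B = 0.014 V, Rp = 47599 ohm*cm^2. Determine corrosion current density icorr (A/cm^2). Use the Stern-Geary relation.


Apply the Stern-Geary relation: icorr = B / Rp
icorr = 0.014 / 47599 = 2.941×10^-7 A/cm^2

2.941×10^-7 A/cm^2


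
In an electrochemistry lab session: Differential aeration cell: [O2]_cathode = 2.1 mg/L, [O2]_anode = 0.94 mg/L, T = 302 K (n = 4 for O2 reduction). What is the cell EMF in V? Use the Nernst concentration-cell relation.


Apply the Nernst concentration-cell relation: E = (RT/nF)*ln(C_cathode/C_anode)
RT/nF = 8.314*302/(4*96485) = 0.00650575 V
ln(2.1/0.94) = 0.80381
E = 0.00650575 * 0.80381 = 0.00523 V

0.00523 V


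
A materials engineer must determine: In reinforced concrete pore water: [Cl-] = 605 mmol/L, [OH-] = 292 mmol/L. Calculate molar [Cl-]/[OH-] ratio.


Threshold parameter = [Cl-] / [OH-] (molar basis; both in mmol/L, so units cancel)
Ratio = 605 / 292 = 2.07

2.07


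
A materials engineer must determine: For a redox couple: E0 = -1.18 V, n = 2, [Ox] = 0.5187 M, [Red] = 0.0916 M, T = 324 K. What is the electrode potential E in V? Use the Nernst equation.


Apply the Nernst equation: E = E0 + (RT/nF)*ln([Ox]/[Red])
Step 1: RT/nF = 8.314*324/(2*96485) = 0.01395935 V
Step 2: [Ox]/[Red] = 0.5187/0.0916 = 5.662664
Step 3: ln(5.662664) = 1.733894
Step 4: correction = 0.01395935 * 1.733894 = 0.0242 V
E = -1.18 + 0.0242 = -1.1558 V

-1.1558 V


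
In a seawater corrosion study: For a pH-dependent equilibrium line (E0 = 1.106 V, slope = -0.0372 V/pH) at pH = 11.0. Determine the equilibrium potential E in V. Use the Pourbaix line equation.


Apply the Pourbaix line equation: E = E0 + slope*pH
E = 1.106 + (-0.0372)*11.0 = 1.106 + (-0.4092) = 0.6968 V
Rounded to 4 decimal places: E = 0.6968 V

0.6968 V


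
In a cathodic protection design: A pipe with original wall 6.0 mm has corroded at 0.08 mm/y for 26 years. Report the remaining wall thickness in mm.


Remaining wall = original − CR × time
t = 6.0 − 0.08*26 = 6.0 − 2.08 = 3.92 mm

3.92 mm


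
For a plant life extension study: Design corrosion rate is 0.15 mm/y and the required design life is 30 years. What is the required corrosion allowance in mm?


Corrosion allowance = CR × design life
CA = 0.15 * 30 = 4.5 mm

4.5 mm


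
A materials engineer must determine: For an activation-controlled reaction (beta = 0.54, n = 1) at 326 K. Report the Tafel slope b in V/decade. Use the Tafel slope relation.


Apply the Tafel slope relation: b = 2.303*R*T/(beta*n*F)
Numerator: 2.303 * 8.314 * 326 = 6241.97
Denominator: 0.54 * 1 * 96485 = 52101.9
b = 6241.97 / 52101.9 = 0.12 V/decade

0.12 V/decade


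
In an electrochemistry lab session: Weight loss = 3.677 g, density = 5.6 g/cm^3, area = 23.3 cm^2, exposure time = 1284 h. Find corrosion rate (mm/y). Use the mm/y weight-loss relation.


Apply the mm/y weight-loss relation: CR = 87600 * W / (D * A * T)
Numerator: 87600 * 3.677 = 322105.2
Denominator: 5.6 * 23.3 * 1284 = 167536.32
CR = 322105.2 / 167536.32 = 1.922599 mm/y

1.922599 mm/y


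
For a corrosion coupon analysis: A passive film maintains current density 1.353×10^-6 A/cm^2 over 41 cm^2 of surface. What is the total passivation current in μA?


I = i_pass * A, then convert A → μA (×10^6)
I = 1.353×10^-6 * 41 * 10^6 = 55.47 μA

55.47 μA


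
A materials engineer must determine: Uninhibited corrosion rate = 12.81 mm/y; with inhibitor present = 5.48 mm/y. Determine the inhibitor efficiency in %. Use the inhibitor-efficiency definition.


Apply the inhibitor-efficiency definition: IE = (CR_blank − CR_inh)/CR_blank × 100
IE = (12.81 − 5.48) / 12.81 × 100
IE = 7.33 / 12.81 × 100 = 57.2 %

57.2 %


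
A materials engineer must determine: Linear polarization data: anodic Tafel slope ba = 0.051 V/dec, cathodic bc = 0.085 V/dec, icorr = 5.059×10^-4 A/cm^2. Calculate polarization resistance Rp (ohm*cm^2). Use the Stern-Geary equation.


Apply the Stern-Geary equation: Rp = ba*bc / (2.303*icorr*(ba+bc))
ba*bc = 0.051*0.085 = 0.004335
ba+bc = 0.136; 2.303*icorr*(ba+bc) = 2.303*5.059×10^-4*0.136 = 1.5845193×10^-4
Rp = 0.004335 / 1.5845193×10^-4 = 27.36 ohm*cm^2

27.36 ohm*cm^2


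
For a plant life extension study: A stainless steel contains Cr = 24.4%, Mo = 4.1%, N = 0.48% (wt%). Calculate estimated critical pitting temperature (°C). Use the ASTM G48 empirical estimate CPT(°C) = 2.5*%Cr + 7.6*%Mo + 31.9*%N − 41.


Apply the ASTM G48 empirical CPT estimate: CPT(°C) = 2.5*%Cr + 7.6*%Mo + 31.9*%N − 41
2.5*24.4 = 61; 7.6*4.1 = 31.16; 31.9*0.48 = 15.312
CPT = 61 + 31.16 + 15.312 − 41 = 66.472 °C
Rounded to 0.1 °C: CPT ≈ 66.5 °C

66.5 °C


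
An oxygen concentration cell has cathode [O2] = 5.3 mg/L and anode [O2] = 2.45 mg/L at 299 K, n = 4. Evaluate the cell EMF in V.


Apply the Nernst concentration-cell relation: E = (RT/nF)*ln(C_cathode/C_anode)
RT/nF = 8.314*299/(4*96485) = 0.00644112 V
ln(5.3/2.45) = 0.77162
E = 0.00644112 * 0.77162 = 0.00497 V

0.00497 V


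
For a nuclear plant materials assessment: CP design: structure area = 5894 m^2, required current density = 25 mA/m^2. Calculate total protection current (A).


I = area * current density, then convert mA → A (÷1000)
I = 5894 * 25 / 1000 = 147.35 A

147.35 A


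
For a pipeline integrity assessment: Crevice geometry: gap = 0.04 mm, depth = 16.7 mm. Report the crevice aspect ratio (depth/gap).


Aspect ratio = depth / gap
Ratio = 16.7 / 0.04 = 417.5

417.5


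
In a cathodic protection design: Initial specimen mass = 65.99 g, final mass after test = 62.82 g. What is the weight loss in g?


Weight loss = initial − final
WL = 65.99 − 62.82 = 3.17 g

3.17 g


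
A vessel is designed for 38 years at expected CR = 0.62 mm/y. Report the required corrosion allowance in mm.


Corrosion allowance = CR × design life
CA = 0.62 * 38 = 23.56 mm

23.56 mm


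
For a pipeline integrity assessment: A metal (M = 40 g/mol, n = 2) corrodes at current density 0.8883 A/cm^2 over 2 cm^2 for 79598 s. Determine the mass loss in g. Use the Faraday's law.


Apply Faraday's law: m = i*A*t*M / (n*F)
Total charge passed Q = i*A*t = 0.8883*2*79598 = 141413.8068 C
m = Q*M/(n*F) = 141413.8068*40/(2*96485) = 29.313 g

29.313 g


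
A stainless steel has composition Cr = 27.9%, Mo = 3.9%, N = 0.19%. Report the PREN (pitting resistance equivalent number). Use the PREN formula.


Apply the PREN formula: PREN = Cr + 3.3*Mo + 16*N
PREN = 27.9 + 3.3*3.9 + 16*0.19
PREN = 27.9 + 12.87 + 3.04 = 43.81

43.81


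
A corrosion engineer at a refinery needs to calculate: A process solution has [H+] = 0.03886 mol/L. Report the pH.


pH = −log10[H+]
pH = −log10(0.03886) = 1.41

1.41


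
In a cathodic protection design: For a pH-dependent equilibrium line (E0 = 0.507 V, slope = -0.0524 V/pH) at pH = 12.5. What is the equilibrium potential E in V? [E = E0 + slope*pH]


Apply the Pourbaix line equation: E = E0 + slope*pH
E = 0.507 + (-0.0524)*12.5 = 0.507 + (-0.655) = -0.148 V
Rounded to 3 decimal places: E = -0.148 V

-0.148 V


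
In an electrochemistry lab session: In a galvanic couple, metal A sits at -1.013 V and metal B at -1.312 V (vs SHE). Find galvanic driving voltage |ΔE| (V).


Driving voltage is the absolute potential difference.
|ΔE| = |-1.013 − (-1.312)| = 0.299 V

0.299 V


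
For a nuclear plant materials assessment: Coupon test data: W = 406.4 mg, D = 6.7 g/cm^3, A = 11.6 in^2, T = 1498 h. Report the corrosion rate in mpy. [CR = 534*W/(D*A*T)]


Apply the mpy weight-loss relation: CR = 534 * W / (D * A * T)
Numerator: 534 * 406.4 = 217017.6
Denominator: 6.7 * 11.6 * 1498 = 116424.56
CR = 217017.6 / 116424.56 = 1.86402 mpy

1.86402 mpy


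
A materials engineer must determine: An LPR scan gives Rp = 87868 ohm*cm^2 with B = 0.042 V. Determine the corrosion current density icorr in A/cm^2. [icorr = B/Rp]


Apply the Stern-Geary relation: icorr = B / Rp
icorr = 0.042 / 87868 = 4.78×10^-7 A/cm^2

4.78×10^-7 A/cm^2


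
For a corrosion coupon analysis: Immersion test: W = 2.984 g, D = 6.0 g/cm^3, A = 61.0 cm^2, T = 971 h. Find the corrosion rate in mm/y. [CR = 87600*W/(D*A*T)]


Apply the mm/y weight-loss relation: CR = 87600 * W / (D * A * T)
Numerator: 87600 * 2.984 = 261398.4
Denominator: 6.0 * 61.0 * 971 = 355386.0
CR = 261398.4 / 355386.0 = 0.735534 mm/y

0.735534 mm/y


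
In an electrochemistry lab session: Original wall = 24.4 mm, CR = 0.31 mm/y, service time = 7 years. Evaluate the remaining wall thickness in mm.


Remaining wall = original − CR × time
t = 24.4 − 0.31*7 = 24.4 − 2.17 = 22.23 mm

22.23 mm


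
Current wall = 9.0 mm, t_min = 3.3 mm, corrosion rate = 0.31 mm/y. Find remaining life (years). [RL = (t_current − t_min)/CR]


Apply the remaining-life relation: RL = (t_current − t_min) / CR
RL = (9.0 − 3.3) / 0.31 = 5.7 / 0.31 = 18.4 years

18.4 years


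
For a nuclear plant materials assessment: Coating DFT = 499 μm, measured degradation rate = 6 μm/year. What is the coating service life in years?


Service life = thickness / degradation rate
Life = 499 / 6 = 83.2 years

83.2 years


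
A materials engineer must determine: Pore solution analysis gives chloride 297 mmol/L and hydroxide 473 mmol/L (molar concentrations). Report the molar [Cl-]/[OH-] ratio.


Threshold parameter = [Cl-] / [OH-] (molar basis; both in mmol/L, so units cancel)
Ratio = 297 / 473 = 0.63

0.63


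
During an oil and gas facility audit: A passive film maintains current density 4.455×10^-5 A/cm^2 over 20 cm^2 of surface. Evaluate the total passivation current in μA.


I = i_pass * A, then convert A → μA (×10^6)
I = 4.455×10^-5 * 20 * 10^6 = 891.0 μA

891.0 μA


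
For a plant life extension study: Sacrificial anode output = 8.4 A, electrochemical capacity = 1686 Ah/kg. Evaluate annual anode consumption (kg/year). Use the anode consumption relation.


Annual consumption = current * hours per year / capacity
Rate = 8.4 * 8760 / 1686 = 43.6 kg/year

43.6 kg/year


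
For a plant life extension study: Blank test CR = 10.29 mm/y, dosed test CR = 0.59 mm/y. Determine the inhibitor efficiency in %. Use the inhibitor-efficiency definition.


Apply the inhibitor-efficiency definition: IE = (CR_blank − CR_inh)/CR_blank × 100
IE = (10.29 − 0.59) / 10.29 × 100
IE = 9.7 / 10.29 × 100 = 94.3 %

94.3 %


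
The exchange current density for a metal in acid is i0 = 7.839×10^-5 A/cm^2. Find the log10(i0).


i0 = 7.839×10^-5 A/cm^2
log10(i0) = -4.106

-4.106


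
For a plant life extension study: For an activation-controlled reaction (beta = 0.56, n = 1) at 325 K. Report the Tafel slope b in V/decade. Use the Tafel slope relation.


Apply the Tafel slope relation: b = 2.303*R*T/(beta*n*F)
Numerator: 2.303 * 8.314 * 325 = 6222.82
Denominator: 0.56 * 1 * 96485 = 54031.6
b = 6222.82 / 54031.6 = 0.1152 V/decade

0.1152 V/decade


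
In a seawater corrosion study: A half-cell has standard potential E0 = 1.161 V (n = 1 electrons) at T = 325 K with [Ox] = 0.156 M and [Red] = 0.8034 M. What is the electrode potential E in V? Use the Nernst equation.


Apply the Nernst equation: E = E0 + (RT/nF)*ln([Ox]/[Red])
Step 1: RT/nF = 8.314*325/(1*96485) = 0.02800487 V
Step 2: [Ox]/[Red] = 0.156/0.8034 = 0.194175
Step 3: ln(0.194175) = -1.638995
Step 4: correction = 0.02800487 * -1.638995 = -0.046 V
E = 1.161 + -0.046 = 1.115 V

1.115 V


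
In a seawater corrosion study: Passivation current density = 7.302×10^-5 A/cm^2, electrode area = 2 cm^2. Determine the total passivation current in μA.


I = i_pass * A, then convert A → μA (×10^6)
I = 7.302×10^-5 * 2 * 10^6 = 146.04 μA

146.04 μA


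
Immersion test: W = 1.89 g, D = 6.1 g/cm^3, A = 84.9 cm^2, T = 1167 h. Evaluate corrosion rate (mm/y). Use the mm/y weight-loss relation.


Apply the mm/y weight-loss relation: CR = 87600 * W / (D * A * T)
Numerator: 87600 * 1.89 = 165564.0
Denominator: 6.1 * 84.9 * 1167 = 604377.63
CR = 165564.0 / 604377.63 = 0.27394 mm/y

0.27394 mm/y


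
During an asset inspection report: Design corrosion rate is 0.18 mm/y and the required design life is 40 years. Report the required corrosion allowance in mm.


Corrosion allowance = CR × design life
CA = 0.18 * 40 = 7.2 mm

7.2 mm


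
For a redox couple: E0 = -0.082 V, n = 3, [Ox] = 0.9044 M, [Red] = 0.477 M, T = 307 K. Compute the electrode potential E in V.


Apply the Nernst equation: E = E0 + (RT/nF)*ln([Ox]/[Red])
Step 1: RT/nF = 8.314*307/(3*96485) = 0.00881794 V
Step 2: [Ox]/[Red] = 0.9044/0.477 = 1.896017
Step 3: ln(1.896017) = 0.639755
Step 4: correction = 0.00881794 * 0.639755 = 0.006 V
E = -0.082 + 0.006 = -0.076 V

-0.076 V


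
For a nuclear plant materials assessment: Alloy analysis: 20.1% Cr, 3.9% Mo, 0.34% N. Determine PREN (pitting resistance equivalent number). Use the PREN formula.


Apply the PREN formula: PREN = Cr + 3.3*Mo + 16*N
PREN = 20.1 + 3.3*3.9 + 16*0.34
PREN = 20.1 + 12.87 + 5.44 = 38.41

38.41


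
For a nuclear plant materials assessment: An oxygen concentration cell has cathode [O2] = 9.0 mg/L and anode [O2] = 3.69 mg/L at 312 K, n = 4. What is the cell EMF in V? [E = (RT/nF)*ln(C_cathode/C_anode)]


Apply the Nernst concentration-cell relation: E = (RT/nF)*ln(C_cathode/C_anode)
RT/nF = 8.314*312/(4*96485) = 0.00672117 V
ln(9.0/3.69) = 0.8916
E = 0.00672117 * 0.8916 = 0.00599 V

0.00599 V


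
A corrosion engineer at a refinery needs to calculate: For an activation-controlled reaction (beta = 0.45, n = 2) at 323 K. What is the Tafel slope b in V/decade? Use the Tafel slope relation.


Apply the Tafel slope relation: b = 2.303*R*T/(beta*n*F)
Numerator: 2.303 * 8.314 * 323 = 6184.53
Denominator: 0.45 * 2 * 96485 = 86836.5
b = 6184.53 / 86836.5 = 0.071 V/decade

0.071 V/decade


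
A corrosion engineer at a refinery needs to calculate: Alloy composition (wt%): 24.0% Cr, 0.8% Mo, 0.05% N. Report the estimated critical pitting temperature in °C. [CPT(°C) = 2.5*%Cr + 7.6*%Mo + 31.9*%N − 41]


Apply the ASTM G48 empirical CPT estimate: CPT(°C) = 2.5*%Cr + 7.6*%Mo + 31.9*%N − 41
2.5*24.0 = 60; 7.6*0.8 = 6.08; 31.9*0.05 = 1.595
CPT = 60 + 6.08 + 1.595 − 41 = 26.675 °C
Rounded to 0.1 °C: CPT ≈ 26.7 °C

26.7 °C


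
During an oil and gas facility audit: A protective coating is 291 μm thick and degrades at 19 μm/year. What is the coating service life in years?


Service life = thickness / degradation rate
Life = 291 / 19 = 15.3 years

15.3 years


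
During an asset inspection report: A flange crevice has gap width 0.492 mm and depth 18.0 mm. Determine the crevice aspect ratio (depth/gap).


Aspect ratio = depth / gap
Ratio = 18.0 / 0.492 = 36.6

36.6


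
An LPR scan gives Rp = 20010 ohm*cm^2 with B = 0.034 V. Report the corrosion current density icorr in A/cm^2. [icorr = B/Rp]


Apply the Stern-Geary relation: icorr = B / Rp
icorr = 0.034 / 20010 = 1.699×10^-6 A/cm^2

1.699×10^-6 A/cm^2


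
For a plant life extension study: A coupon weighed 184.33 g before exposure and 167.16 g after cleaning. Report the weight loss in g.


Weight loss = initial − final
WL = 184.33 − 167.16 = 17.17 g

17.17 g


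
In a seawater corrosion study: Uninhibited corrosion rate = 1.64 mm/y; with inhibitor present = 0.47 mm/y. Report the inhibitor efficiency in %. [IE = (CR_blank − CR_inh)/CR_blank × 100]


Apply the inhibitor-efficiency definition: IE = (CR_blank − CR_inh)/CR_blank × 100
IE = (1.64 − 0.47) / 1.64 × 100
IE = 1.17 / 1.64 × 100 = 71.3 %

71.3 %


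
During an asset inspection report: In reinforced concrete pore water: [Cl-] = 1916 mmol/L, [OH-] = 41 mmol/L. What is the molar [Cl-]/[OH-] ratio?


Threshold parameter = [Cl-] / [OH-] (molar basis; both in mmol/L, so units cancel)
Ratio = 1916 / 41 = 46.73

46.73


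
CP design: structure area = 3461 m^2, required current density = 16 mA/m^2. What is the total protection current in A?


I = area * current density, then convert mA → A (÷1000)
I = 3461 * 16 / 1000 = 55.38 A

55.38 A
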